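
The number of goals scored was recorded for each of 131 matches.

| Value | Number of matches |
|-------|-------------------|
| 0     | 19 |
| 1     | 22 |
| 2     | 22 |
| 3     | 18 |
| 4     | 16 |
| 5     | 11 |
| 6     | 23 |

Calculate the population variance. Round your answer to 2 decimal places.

Values: 0, 1, 2, 3, 4, 5, 6
n = 131, Σfx = 377, mean = 2.8779
Σfx² = 1631
Σf(x − x̄)² = Σfx² − (Σfx)²/n = 1631 − 377²/131 = 546.0458
Population variance = 546.0458 / 131 = 4.1683

4.17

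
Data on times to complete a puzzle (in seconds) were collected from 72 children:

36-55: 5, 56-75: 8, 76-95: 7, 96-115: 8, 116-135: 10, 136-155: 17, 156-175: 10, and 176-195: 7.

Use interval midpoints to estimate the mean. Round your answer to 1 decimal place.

Midpoints: 45.5, 65.5, 85.5, 105.5, 125.5, 145.5, 165.5, 185.5
Σfm = 5×45.5 + 8×65.5 + 7×85.5 + 8×105.5 + 10×125.5 + 17×145.5 + 10×165.5 + 7×185.5 = 8876
n = Σf = 72
Mean = 8876 / 72 = 123.2778

123.3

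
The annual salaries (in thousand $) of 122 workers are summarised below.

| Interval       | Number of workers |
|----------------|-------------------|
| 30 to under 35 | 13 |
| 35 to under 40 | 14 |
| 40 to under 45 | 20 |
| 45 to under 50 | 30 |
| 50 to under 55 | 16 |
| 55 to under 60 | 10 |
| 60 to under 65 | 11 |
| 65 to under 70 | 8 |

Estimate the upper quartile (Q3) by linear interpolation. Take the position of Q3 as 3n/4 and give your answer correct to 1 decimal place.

54.5

Cumulative frequencies: 13, 27, 47, 77, 93, 103, 114, 122
n = 122; position = 3n/4 = 91.5.
This falls in the class 50 to under 55: L = 50, F = 77, f = 16, h = 5.
Upper quartile ≈ 50 + ((91.5 − 77) / 16) × 5 = 54.5312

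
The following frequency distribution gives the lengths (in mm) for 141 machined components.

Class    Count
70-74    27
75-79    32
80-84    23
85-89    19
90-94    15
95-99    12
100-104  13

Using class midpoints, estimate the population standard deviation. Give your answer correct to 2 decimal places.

Midpoints: 72, 77, 82, 87, 92, 97, 102
n = 141, Σfm = 11817, mean = 83.8085
Σfm² = 1003279
Σf(m − x̄)² = Σfm² − (Σfm)²/n = 1003279 − 11817²/141 = 12913.8298
Population variance = 12913.8298 / 141 = 91.5874
Standard deviation = √91.5874 = 9.5701

9.57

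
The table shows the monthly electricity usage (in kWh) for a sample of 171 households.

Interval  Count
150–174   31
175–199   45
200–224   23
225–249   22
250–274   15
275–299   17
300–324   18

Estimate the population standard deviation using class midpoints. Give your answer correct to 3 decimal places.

Midpoints: 162, 187, 212, 237, 262, 287, 312
n = 171, Σfm = 37952, mean = 221.9415
Σfm² = 8838724
Σf(m − x̄)² = Σfm² − (Σfm)²/n = 8838724 − 37952²/171 = 415599.4152
Population variance = 415599.4152 / 171 = 2430.4059
Standard deviation = √2430.4059 = 49.2991

49.299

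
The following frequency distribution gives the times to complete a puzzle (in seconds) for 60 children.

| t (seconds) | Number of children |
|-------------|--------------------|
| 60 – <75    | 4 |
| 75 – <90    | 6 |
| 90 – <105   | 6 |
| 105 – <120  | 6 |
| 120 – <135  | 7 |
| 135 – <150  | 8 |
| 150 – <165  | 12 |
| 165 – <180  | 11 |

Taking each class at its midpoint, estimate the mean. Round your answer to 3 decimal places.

Midpoints: 67.5, 82.5, 97.5, 112.5, 127.5, 142.5, 157.5, 172.5
Σfm = 4×67.5 + 6×82.5 + 6×97.5 + 6×112.5 + 7×127.5 + 8×142.5 + 12×157.5 + 11×172.5 = 7845
n = Σf = 60
Mean = 7845 / 60 = 130.7500

130.750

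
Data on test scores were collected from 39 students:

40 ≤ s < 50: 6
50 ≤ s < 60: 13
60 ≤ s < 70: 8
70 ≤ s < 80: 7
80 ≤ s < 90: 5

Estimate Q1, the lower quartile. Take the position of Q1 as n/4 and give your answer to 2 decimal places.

Cumulative frequencies: 6, 19, 27, 34, 39
n = 39; position = n/4 = 9.75.
This falls in the class 50 ≤ s < 60: L = 50, F = 6, f = 13, h = 10.
Lower quartile ≈ 50 + ((9.75 − 6) / 13) × 10 = 52.8846

52.88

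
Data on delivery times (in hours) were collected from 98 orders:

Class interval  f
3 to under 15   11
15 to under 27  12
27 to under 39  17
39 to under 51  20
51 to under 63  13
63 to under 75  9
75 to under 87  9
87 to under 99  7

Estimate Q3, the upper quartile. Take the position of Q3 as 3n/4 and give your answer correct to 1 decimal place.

Cumulative frequencies: 11, 23, 40, 60, 73, 82, 91, 98
n = 98; position = 3n/4 = 73.5.
This falls in the class 63 to under 75: L = 63, F = 73, f = 9, h = 12.
Upper quartile ≈ 63 + ((73.5 − 73) / 9) × 12 = 63.6667

63.7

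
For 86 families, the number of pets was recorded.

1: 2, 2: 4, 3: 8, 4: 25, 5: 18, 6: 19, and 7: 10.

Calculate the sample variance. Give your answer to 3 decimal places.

2.098

Values: 1, 2, 3, 4, 5, 6, 7
n = 86, Σfx = 408, mean = 4.7442
Σfx² = 2114
Σf(x − x̄)² = Σfx² − (Σfx)²/n = 2114 − 408²/86 = 178.3721
Sample variance = 178.3721 / 85 = 2.0985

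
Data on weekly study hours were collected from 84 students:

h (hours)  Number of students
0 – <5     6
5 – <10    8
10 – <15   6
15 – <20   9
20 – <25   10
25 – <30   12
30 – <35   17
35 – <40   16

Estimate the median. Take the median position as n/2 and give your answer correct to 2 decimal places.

Cumulative frequencies: 6, 14, 20, 29, 39, 51, 68, 84
n = 84; position = n/2 = 42.
This falls in the class 25 – <30: L = 25, F = 39, f = 12, h = 5.
Median ≈ 25 + ((42 − 39) / 12) × 5 = 26.2500

26.25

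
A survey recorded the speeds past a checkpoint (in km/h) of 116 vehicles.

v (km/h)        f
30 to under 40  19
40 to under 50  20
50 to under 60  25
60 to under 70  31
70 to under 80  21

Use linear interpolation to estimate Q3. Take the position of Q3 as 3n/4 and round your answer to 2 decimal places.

67.42

Cumulative frequencies: 19, 39, 64, 95, 116
n = 116; position = 3n/4 = 87.
This falls in the class 60 to under 70: L = 60, F = 64, f = 31, h = 10.
Upper quartile ≈ 60 + ((87 − 64) / 31) × 10 = 67.4194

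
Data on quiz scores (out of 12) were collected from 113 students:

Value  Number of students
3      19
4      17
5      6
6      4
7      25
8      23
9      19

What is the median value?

Cumulative frequencies: 19, 36, 42, 46, 71, 94, 113
n = 113, so the median is the value in position (n+1)/2 = 57.
Position 57 falls at value 7.

7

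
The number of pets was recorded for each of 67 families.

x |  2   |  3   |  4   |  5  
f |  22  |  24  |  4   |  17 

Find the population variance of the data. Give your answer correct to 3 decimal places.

Values: 2, 3, 4, 5
n = 67, Σfx = 217, mean = 3.2388
Σfx² = 793
Σf(x − x̄)² = Σfx² − (Σfx)²/n = 793 − 217²/67 = 90.1791
Population variance = 90.1791 / 67 = 1.3460

1.346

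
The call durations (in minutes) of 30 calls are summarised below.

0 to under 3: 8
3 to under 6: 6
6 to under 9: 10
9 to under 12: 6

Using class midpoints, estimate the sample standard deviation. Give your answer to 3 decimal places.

3.318

Midpoints: 1.5, 4.5, 7.5, 10.5
n = 30, Σfm = 177, mean = 5.9000
Σfm² = 1363.5
Σf(m − x̄)² = Σfm² − (Σfm)²/n = 1363.5 − 177²/30 = 319.2000
Sample variance = 319.2000 / 29 = 11.0069
Standard deviation = √11.0069 = 3.3177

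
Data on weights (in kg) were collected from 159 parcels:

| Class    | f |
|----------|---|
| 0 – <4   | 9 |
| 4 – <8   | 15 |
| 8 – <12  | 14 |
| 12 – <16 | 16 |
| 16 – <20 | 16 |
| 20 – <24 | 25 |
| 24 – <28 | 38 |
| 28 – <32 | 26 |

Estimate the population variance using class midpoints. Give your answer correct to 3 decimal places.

74.834

Midpoints: 2, 6, 10, 14, 18, 22, 26, 30
n = 159, Σfm = 3078, mean = 19.3585
Σfm² = 71484
Σf(m − x̄)² = Σfm² − (Σfm)²/n = 71484 − 3078²/159 = 11898.5660
Population variance = 11898.5660 / 159 = 74.8337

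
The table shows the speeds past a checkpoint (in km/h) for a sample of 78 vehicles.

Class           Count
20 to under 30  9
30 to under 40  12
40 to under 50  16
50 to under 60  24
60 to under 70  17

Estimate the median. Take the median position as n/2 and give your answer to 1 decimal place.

50.8

Cumulative frequencies: 9, 21, 37, 61, 78
n = 78; position = n/2 = 39.
This falls in the class 50 to under 60: L = 50, F = 37, f = 24, h = 10.
Median ≈ 50 + ((39 − 37) / 24) × 10 = 50.8333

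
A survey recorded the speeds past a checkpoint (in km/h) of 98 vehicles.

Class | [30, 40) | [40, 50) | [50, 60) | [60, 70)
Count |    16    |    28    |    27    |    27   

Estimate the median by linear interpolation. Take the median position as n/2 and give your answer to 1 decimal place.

Cumulative frequencies: 16, 44, 71, 98
n = 98; position = n/2 = 49.
This falls in the class [50, 60): L = 50, F = 44, f = 27, h = 10.
Median ≈ 50 + ((49 − 44) / 27) × 10 = 51.8519

51.9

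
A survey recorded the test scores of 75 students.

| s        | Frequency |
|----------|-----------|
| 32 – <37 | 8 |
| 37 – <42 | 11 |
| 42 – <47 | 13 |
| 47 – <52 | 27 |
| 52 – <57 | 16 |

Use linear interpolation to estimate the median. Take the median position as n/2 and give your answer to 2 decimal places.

48.02

Cumulative frequencies: 8, 19, 32, 59, 75
n = 75; position = n/2 = 37.5.
This falls in the class 47 – <52: L = 47, F = 32, f = 27, h = 5.
Median ≈ 47 + ((37.5 − 32) / 27) × 5 = 48.0185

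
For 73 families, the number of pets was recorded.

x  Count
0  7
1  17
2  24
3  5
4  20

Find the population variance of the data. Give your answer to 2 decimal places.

Values: 0, 1, 2, 3, 4
n = 73, Σfx = 160, mean = 2.1918
Σfx² = 478
Σf(x − x̄)² = Σfx² − (Σfx)²/n = 478 − 160²/73 = 127.3151
Population variance = 127.3151 / 73 = 1.7440

1.74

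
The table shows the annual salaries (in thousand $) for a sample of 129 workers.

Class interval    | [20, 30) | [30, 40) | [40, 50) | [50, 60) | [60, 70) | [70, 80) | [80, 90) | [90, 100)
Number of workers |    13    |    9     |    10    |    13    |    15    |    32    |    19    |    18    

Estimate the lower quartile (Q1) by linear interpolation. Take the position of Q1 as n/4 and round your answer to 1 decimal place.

50.2

Cumulative frequencies: 13, 22, 32, 45, 60, 92, 111, 129
n = 129; position = n/4 = 32.25.
This falls in the class [50, 60): L = 50, F = 32, f = 13, h = 10.
Lower quartile ≈ 50 + ((32.25 − 32) / 13) × 10 = 50.1923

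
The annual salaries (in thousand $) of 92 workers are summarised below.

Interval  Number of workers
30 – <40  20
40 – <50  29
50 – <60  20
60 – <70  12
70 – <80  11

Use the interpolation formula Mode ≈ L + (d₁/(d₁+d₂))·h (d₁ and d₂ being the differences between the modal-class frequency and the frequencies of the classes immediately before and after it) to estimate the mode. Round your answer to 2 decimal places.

45.00

Modal class: 40 – <50 (highest frequency 29).
d₁ = 29 − 20 = 9, d₂ = 29 − 20 = 9
Mode ≈ 40 + (9/(9+9)) × 10 = 40 + 5.0000 = 45.0000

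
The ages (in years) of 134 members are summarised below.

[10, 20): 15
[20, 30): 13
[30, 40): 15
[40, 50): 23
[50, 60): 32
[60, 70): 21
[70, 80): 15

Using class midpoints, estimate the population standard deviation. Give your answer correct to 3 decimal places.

18.221

Midpoints: 15, 25, 35, 45, 55, 65, 75
n = 134, Σfm = 6360, mean = 47.4627
Σfm² = 346350
Σf(m − x̄)² = Σfm² − (Σfm)²/n = 346350 − 6360²/134 = 44487.3134
Population variance = 44487.3134 / 134 = 331.9949
Standard deviation = √331.9949 = 18.2207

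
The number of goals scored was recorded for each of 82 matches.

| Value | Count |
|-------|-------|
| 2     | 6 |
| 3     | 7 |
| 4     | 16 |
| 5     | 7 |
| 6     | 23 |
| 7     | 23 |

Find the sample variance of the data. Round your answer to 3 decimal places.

Values: 2, 3, 4, 5, 6, 7
n = 82, Σfx = 431, mean = 5.2561
Σfx² = 2473
Σf(x − x̄)² = Σfx² − (Σfx)²/n = 2473 − 431²/82 = 207.6220
Sample variance = 207.6220 / 81 = 2.5632

2.563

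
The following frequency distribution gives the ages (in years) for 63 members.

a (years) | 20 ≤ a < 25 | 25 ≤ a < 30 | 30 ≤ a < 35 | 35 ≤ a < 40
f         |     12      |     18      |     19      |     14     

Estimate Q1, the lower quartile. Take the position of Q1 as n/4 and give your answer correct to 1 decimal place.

Cumulative frequencies: 12, 30, 49, 63
n = 63; position = n/4 = 15.75.
This falls in the class 25 ≤ a < 30: L = 25, F = 12, f = 18, h = 5.
Lower quartile ≈ 25 + ((15.75 − 12) / 18) × 5 = 26.0417

26.0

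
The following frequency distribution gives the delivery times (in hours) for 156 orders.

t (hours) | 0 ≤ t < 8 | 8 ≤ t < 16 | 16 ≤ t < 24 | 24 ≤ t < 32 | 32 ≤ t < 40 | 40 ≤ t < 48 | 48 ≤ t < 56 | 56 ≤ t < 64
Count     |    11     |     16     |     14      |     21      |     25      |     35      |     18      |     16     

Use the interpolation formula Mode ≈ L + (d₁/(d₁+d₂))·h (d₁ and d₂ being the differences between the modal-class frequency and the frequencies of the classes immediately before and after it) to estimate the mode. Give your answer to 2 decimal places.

42.96

Modal class: 40 ≤ t < 48 (highest frequency 35).
d₁ = 35 − 25 = 10, d₂ = 35 − 18 = 17
Mode ≈ 40 + (10/(10+17)) × 8 = 40 + 2.9630 = 42.9630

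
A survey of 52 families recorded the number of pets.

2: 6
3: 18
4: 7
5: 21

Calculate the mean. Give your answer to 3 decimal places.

3.827

Values: 2, 3, 4, 5
Σfx = 6×2 + 18×3 + 7×4 + 21×5 = 199
n = Σf = 52
Mean = 199 / 52 = 3.8269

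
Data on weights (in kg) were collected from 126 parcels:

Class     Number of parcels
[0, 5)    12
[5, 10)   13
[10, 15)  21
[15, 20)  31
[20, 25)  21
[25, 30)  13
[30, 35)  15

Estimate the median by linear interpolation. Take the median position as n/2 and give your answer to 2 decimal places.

17.74

Cumulative frequencies: 12, 25, 46, 77, 98, 111, 126
n = 126; position = n/2 = 63.
This falls in the class [15, 20): L = 15, F = 46, f = 31, h = 5.
Median ≈ 15 + ((63 − 46) / 31) × 5 = 17.7419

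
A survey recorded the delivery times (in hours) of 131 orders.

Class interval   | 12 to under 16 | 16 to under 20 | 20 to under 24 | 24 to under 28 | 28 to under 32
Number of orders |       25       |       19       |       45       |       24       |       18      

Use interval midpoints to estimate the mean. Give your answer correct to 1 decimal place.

Midpoints: 14, 18, 22, 26, 30
Σfm = 25×14 + 19×18 + 45×22 + 24×26 + 18×30 = 2846
n = Σf = 131
Mean = 2846 / 131 = 21.7252

21.7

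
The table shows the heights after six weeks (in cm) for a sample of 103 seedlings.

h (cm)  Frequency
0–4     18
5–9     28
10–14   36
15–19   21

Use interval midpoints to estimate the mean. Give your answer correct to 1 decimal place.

Midpoints: 2, 7, 12, 17
Σfm = 18×2 + 28×7 + 36×12 + 21×17 = 1021
n = Σf = 103
Mean = 1021 / 103 = 9.9126

9.9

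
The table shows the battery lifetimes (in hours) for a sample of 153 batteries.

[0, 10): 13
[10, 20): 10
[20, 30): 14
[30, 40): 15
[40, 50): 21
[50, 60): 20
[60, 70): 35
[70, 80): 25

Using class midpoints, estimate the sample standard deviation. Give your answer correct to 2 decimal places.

Midpoints: 5, 15, 25, 35, 45, 55, 65, 75
n = 153, Σfm = 7285, mean = 47.6144
Σfm² = 421225
Σf(m − x̄)² = Σfm² − (Σfm)²/n = 421225 − 7285²/153 = 74354.2484
Sample variance = 74354.2484 / 152 = 489.1727
Standard deviation = √489.1727 = 22.1172

22.12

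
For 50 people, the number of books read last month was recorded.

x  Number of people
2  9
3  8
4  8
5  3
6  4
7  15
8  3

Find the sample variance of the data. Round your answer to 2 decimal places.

Values: 2, 3, 4, 5, 6, 7, 8
n = 50, Σfx = 242, mean = 4.8400
Σfx² = 1382
Σf(x − x̄)² = Σfx² − (Σfx)²/n = 1382 − 242²/50 = 210.7200
Sample variance = 210.7200 / 49 = 4.3004

4.30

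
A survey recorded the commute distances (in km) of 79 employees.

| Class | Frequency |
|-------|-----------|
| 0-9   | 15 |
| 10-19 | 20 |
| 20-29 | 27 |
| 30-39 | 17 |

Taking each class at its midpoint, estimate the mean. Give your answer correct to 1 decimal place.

20.3

Midpoints: 4.5, 14.5, 24.5, 34.5
Σfm = 15×4.5 + 20×14.5 + 27×24.5 + 17×34.5 = 1605.5
n = Σf = 79
Mean = 1605.5 / 79 = 20.3228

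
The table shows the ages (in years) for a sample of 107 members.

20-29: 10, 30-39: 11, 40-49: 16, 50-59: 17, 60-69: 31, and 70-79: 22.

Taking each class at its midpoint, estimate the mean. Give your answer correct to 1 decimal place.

Midpoints: 24.5, 34.5, 44.5, 54.5, 64.5, 74.5
Σfm = 10×24.5 + 11×34.5 + 16×44.5 + 17×54.5 + 31×64.5 + 22×74.5 = 5901.5
n = Σf = 107
Mean = 5901.5 / 107 = 55.1542

55.2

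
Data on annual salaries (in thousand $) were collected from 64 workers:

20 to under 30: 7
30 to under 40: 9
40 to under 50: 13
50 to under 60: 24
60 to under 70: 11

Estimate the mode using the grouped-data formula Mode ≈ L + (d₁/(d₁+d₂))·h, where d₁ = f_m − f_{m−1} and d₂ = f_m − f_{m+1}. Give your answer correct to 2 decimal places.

Modal class: 50 to under 60 (highest frequency 24).
d₁ = 24 − 13 = 11, d₂ = 24 − 11 = 13
Mode ≈ 50 + (11/(11+13)) × 10 = 50 + 4.5833 = 54.5833

54.58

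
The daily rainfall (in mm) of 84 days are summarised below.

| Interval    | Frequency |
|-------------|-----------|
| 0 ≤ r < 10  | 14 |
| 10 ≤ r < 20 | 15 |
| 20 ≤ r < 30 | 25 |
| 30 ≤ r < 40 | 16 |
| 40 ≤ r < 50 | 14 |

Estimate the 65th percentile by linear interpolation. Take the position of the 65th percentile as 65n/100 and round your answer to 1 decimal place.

30.4

Cumulative frequencies: 14, 29, 54, 70, 84
n = 84; position = 65n/100 = 54.6.
This falls in the class 30 ≤ r < 40: L = 30, F = 54, f = 16, h = 10.
65th percentile ≈ 30 + ((54.6 − 54) / 16) × 10 = 30.3750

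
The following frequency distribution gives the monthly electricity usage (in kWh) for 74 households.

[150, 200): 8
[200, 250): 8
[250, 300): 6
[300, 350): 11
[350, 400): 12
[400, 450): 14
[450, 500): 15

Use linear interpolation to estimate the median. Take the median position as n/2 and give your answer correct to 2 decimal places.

Cumulative frequencies: 8, 16, 22, 33, 45, 59, 74
n = 74; position = n/2 = 37.
This falls in the class [350, 400): L = 350, F = 33, f = 12, h = 50.
Median ≈ 350 + ((37 − 33) / 12) × 50 = 366.6667

366.67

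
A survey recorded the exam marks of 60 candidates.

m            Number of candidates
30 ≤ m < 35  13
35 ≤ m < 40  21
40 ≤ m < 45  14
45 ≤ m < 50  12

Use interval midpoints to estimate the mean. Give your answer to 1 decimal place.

39.6

Midpoints: 32.5, 37.5, 42.5, 47.5
Σfm = 13×32.5 + 21×37.5 + 14×42.5 + 12×47.5 = 2375
n = Σf = 60
Mean = 2375 / 60 = 39.5833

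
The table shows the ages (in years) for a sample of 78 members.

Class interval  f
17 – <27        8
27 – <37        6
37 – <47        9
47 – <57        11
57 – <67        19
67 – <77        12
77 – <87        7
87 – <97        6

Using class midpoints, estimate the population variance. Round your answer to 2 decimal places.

Midpoints: 22, 32, 42, 52, 62, 72, 82, 92
n = 78, Σfm = 4486, mean = 57.5128
Σfm² = 288732
Σf(m − x̄)² = Σfm² − (Σfm)²/n = 288732 − 4486²/78 = 30729.4872
Population variance = 30729.4872 / 78 = 393.9678

393.97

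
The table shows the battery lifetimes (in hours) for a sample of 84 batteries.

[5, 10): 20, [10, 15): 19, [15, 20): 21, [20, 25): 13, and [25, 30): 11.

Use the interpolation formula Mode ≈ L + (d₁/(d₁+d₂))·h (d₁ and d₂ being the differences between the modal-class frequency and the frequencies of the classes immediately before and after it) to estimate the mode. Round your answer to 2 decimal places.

Modal class: [15, 20) (highest frequency 21).
d₁ = 21 − 19 = 2, d₂ = 21 − 13 = 8
Mode ≈ 15 + (2/(2+8)) × 5 = 15 + 1.0000 = 16.0000

16.00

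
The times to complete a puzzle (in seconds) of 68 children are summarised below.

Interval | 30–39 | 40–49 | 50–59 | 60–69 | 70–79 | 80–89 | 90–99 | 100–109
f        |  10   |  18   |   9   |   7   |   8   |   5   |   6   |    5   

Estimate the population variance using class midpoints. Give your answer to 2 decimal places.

481.90

Midpoints: 34.5, 44.5, 54.5, 64.5, 74.5, 84.5, 94.5, 104.5
n = 68, Σfm = 4196, mean = 61.7059
Σfm² = 291687
Σf(m − x̄)² = Σfm² − (Σfm)²/n = 291687 − 4196²/68 = 32769.1176
Population variance = 32769.1176 / 68 = 481.8988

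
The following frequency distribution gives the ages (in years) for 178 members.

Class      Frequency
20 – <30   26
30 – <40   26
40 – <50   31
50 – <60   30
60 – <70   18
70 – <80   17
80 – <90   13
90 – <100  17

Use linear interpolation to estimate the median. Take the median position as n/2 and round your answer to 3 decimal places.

Cumulative frequencies: 26, 52, 83, 113, 131, 148, 161, 178
n = 178; position = n/2 = 89.
This falls in the class 50 – <60: L = 50, F = 83, f = 30, h = 10.
Median ≈ 50 + ((89 − 83) / 30) × 10 = 52.0000

52.000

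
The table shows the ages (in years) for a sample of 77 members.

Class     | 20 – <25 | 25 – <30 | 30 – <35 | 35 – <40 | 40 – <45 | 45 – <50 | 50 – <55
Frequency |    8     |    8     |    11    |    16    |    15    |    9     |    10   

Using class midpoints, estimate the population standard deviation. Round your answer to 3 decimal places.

9.083

Midpoints: 22.5, 27.5, 32.5, 37.5, 42.5, 47.5, 52.5
n = 77, Σfm = 2947.5, mean = 38.2792
Σfm² = 119181.25
Σf(m − x̄)² = Σfm² − (Σfm)²/n = 119181.25 − 2947.5²/77 = 6353.2468
Population variance = 6353.2468 / 77 = 82.5097
Standard deviation = √82.5097 = 9.0835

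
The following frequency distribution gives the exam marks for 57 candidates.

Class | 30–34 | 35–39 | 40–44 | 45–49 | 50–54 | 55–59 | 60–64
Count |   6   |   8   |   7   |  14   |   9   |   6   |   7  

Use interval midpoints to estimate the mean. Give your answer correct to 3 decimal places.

47.088

Midpoints: 32, 37, 42, 47, 52, 57, 62
Σfm = 6×32 + 8×37 + 7×42 + 14×47 + 9×52 + 6×57 + 7×62 = 2684
n = Σf = 57
Mean = 2684 / 57 = 47.0877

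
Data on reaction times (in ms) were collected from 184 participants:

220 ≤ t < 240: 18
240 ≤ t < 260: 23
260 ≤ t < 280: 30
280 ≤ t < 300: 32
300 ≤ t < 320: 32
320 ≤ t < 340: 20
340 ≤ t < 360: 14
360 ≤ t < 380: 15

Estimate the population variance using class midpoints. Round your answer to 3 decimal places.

1633.648

Midpoints: 230, 250, 270, 290, 310, 330, 350, 370
n = 184, Σfm = 54240, mean = 294.7826
Σfm² = 16289600
Σf(m − x̄)² = Σfm² − (Σfm)²/n = 16289600 − 54240²/184 = 300591.3043
Population variance = 300591.3043 / 184 = 1633.6484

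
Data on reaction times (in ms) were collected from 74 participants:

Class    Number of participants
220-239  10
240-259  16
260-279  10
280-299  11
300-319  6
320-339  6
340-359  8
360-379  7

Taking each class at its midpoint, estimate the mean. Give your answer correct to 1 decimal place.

289.0

Midpoints: 229.5, 249.5, 269.5, 289.5, 309.5, 329.5, 349.5, 369.5
Σfm = 10×229.5 + 16×249.5 + 10×269.5 + 11×289.5 + 6×309.5 + 6×329.5 + 8×349.5 + 7×369.5 = 21383
n = Σf = 74
Mean = 21383 / 74 = 288.9595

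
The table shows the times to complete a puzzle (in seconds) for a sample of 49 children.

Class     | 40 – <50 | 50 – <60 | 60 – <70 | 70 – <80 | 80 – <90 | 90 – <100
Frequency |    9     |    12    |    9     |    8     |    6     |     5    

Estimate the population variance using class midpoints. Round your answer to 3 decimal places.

Midpoints: 45, 55, 65, 75, 85, 95
n = 49, Σfm = 3235, mean = 66.0204
Σfm² = 226025
Σf(m − x̄)² = Σfm² − (Σfm)²/n = 226025 − 3235²/49 = 12448.9796
Population variance = 12448.9796 / 49 = 254.0608

254.061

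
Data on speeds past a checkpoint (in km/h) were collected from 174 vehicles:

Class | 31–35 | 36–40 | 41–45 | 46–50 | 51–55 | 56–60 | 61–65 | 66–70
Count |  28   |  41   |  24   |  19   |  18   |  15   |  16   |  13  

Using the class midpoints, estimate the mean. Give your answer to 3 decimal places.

46.793

Midpoints: 33, 38, 43, 48, 53, 58, 63, 68
Σfm = 28×33 + 41×38 + 24×43 + 19×48 + 18×53 + 15×58 + 16×63 + 13×68 = 8142
n = Σf = 174
Mean = 8142 / 174 = 46.7931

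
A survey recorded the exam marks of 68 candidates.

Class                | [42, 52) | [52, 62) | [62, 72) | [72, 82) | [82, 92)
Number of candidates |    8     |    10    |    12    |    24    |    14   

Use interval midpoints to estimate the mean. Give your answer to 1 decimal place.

Midpoints: 47, 57, 67, 77, 87
Σfm = 8×47 + 10×57 + 12×67 + 24×77 + 14×87 = 4816
n = Σf = 68
Mean = 4816 / 68 = 70.8235

70.8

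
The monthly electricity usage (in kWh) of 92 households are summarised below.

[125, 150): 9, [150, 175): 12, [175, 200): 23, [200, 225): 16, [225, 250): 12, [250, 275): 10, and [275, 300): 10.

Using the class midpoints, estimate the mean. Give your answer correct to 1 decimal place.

209.2

Midpoints: 137.5, 162.5, 187.5, 212.5, 237.5, 262.5, 287.5
Σfm = 9×137.5 + 12×162.5 + 23×187.5 + 16×212.5 + 12×237.5 + 10×262.5 + 10×287.5 = 19250
n = Σf = 92
Mean = 19250 / 92 = 209.2391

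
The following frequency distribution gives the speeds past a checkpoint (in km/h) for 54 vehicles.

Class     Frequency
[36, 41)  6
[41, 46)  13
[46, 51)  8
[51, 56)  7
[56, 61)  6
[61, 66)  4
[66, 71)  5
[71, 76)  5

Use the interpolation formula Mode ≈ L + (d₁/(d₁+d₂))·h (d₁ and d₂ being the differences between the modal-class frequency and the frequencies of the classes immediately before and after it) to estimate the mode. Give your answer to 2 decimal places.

Modal class: [41, 46) (highest frequency 13).
d₁ = 13 − 6 = 7, d₂ = 13 − 8 = 5
Mode ≈ 41 + (7/(7+5)) × 5 = 41 + 2.9167 = 43.9167

43.92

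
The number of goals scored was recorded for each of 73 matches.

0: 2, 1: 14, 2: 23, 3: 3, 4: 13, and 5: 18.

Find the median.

Cumulative frequencies: 2, 16, 39, 42, 55, 73
n = 73, so the median is the value in position (n+1)/2 = 37.
Position 37 falls at value 2.

2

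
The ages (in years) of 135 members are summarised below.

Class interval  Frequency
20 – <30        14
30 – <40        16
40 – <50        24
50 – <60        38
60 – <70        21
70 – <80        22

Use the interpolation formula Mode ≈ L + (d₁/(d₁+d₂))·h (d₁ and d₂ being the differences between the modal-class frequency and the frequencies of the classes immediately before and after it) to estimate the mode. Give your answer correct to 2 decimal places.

Modal class: 50 – <60 (highest frequency 38).
d₁ = 38 − 24 = 14, d₂ = 38 − 21 = 17
Mode ≈ 50 + (14/(14+17)) × 10 = 50 + 4.5161 = 54.5161

54.52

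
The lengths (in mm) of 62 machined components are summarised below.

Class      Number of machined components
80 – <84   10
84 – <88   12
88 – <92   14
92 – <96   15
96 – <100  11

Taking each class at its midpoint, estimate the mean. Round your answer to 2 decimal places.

90.32

Midpoints: 82, 86, 90, 94, 98
Σfm = 10×82 + 12×86 + 14×90 + 15×94 + 11×98 = 5600
n = Σf = 62
Mean = 5600 / 62 = 90.3226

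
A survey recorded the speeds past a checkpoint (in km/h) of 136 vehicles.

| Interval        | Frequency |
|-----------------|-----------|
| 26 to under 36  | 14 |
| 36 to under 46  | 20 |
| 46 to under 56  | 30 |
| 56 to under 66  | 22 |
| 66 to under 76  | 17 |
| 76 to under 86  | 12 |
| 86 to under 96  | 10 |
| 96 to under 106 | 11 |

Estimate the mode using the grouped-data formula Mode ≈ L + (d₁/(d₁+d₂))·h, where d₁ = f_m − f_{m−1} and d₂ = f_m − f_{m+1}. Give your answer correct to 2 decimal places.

Modal class: 46 to under 56 (highest frequency 30).
d₁ = 30 − 20 = 10, d₂ = 30 − 22 = 8
Mode ≈ 46 + (10/(10+8)) × 10 = 46 + 5.5556 = 51.5556

51.56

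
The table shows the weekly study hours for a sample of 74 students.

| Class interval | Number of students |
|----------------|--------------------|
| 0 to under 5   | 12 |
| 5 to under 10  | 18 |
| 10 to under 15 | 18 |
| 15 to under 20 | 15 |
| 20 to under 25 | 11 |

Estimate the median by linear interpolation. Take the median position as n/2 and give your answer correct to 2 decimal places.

11.94

Cumulative frequencies: 12, 30, 48, 63, 74
n = 74; position = n/2 = 37.
This falls in the class 10 to under 15: L = 10, F = 30, f = 18, h = 5.
Median ≈ 10 + ((37 − 30) / 18) × 5 = 11.9444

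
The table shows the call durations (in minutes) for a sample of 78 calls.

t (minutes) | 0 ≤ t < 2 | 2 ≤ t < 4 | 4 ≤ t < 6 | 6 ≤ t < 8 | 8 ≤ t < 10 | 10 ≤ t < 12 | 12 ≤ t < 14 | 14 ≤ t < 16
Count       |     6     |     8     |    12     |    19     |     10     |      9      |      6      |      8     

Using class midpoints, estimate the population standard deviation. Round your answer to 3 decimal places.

4.006

Midpoints: 1, 3, 5, 7, 9, 11, 13, 15
n = 78, Σfm = 610, mean = 7.8205
Σfm² = 6022
Σf(m − x̄)² = Σfm² − (Σfm)²/n = 6022 − 610²/78 = 1251.4872
Population variance = 1251.4872 / 78 = 16.0447
Standard deviation = √16.0447 = 4.0056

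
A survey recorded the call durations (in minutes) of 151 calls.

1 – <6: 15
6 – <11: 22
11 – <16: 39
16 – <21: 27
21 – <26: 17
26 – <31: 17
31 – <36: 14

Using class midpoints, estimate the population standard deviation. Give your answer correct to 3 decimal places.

8.773

Midpoints: 3.5, 8.5, 13.5, 18.5, 23.5, 28.5, 33.5
n = 151, Σfm = 2618.5, mean = 17.3411
Σfm² = 57029.75
Σf(m − x̄)² = Σfm² − (Σfm)²/n = 57029.75 − 2618.5²/151 = 11622.1854
Population variance = 11622.1854 / 151 = 76.9681
Standard deviation = √76.9681 = 8.7731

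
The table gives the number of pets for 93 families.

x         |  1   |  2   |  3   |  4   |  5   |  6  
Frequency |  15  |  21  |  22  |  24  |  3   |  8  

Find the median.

3

Cumulative frequencies: 15, 36, 58, 82, 85, 93
n = 93, so the median is the value in position (n+1)/2 = 47.
Position 47 falls at value 3.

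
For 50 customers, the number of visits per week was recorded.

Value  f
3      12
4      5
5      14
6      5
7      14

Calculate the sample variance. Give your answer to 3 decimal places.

2.320

Values: 3, 4, 5, 6, 7
n = 50, Σfx = 254, mean = 5.0800
Σfx² = 1404
Σf(x − x̄)² = Σfx² − (Σfx)²/n = 1404 − 254²/50 = 113.6800
Sample variance = 113.6800 / 49 = 2.3200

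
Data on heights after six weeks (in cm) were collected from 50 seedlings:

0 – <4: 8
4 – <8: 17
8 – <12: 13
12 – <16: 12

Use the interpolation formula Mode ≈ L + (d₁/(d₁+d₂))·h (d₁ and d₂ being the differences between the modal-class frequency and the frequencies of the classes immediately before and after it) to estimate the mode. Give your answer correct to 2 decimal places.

6.77

Modal class: 4 – <8 (highest frequency 17).
d₁ = 17 − 8 = 9, d₂ = 17 − 13 = 4
Mode ≈ 4 + (9/(9+4)) × 4 = 4 + 2.7692 = 6.7692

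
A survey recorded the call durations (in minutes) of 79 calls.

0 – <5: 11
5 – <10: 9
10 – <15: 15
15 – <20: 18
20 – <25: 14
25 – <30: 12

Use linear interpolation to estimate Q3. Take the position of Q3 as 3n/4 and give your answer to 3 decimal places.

Cumulative frequencies: 11, 20, 35, 53, 67, 79
n = 79; position = 3n/4 = 59.25.
This falls in the class 20 – <25: L = 20, F = 53, f = 14, h = 5.
Upper quartile ≈ 20 + ((59.25 − 53) / 14) × 5 = 22.2321

22.232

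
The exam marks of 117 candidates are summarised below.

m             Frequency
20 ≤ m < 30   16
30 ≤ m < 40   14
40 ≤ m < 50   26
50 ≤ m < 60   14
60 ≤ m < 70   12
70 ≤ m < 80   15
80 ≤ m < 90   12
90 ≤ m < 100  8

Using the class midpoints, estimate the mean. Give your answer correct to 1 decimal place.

Midpoints: 25, 35, 45, 55, 65, 75, 85, 95
Σfm = 16×25 + 14×35 + 26×45 + 14×55 + 12×65 + 15×75 + 12×85 + 8×95 = 6515
n = Σf = 117
Mean = 6515 / 117 = 55.6838

55.7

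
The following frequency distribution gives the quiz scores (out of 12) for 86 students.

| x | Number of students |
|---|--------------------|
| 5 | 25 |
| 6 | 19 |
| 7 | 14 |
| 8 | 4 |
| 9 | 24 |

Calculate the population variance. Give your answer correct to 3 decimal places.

2.507

Values: 5, 6, 7, 8, 9
n = 86, Σfx = 585, mean = 6.8023
Σfx² = 4195
Σf(x − x̄)² = Σfx² − (Σfx)²/n = 4195 − 585²/86 = 215.6395
Population variance = 215.6395 / 86 = 2.5074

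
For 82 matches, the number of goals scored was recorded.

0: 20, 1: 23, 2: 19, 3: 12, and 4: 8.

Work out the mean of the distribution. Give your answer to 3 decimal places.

1.573

Values: 0, 1, 2, 3, 4
Σfx = 20×0 + 23×1 + 19×2 + 12×3 + 8×4 = 129
n = Σf = 82
Mean = 129 / 82 = 1.5732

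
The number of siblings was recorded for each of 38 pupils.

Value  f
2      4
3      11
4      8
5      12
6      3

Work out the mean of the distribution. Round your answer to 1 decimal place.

Values: 2, 3, 4, 5, 6
Σfx = 4×2 + 11×3 + 8×4 + 12×5 + 3×6 = 151
n = Σf = 38
Mean = 151 / 38 = 3.9737

4.0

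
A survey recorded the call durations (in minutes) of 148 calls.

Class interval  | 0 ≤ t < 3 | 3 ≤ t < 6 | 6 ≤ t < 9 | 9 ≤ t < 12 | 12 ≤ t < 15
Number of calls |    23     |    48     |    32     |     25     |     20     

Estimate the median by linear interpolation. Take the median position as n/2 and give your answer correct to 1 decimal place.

6.3

Cumulative frequencies: 23, 71, 103, 128, 148
n = 148; position = n/2 = 74.
This falls in the class 6 ≤ t < 9: L = 6, F = 71, f = 32, h = 3.
Median ≈ 6 + ((74 − 71) / 32) × 3 = 6.2812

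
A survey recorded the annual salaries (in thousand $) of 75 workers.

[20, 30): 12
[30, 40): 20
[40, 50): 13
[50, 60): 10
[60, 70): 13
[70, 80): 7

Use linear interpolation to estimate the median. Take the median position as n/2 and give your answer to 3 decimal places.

Cumulative frequencies: 12, 32, 45, 55, 68, 75
n = 75; position = n/2 = 37.5.
This falls in the class [40, 50): L = 40, F = 32, f = 13, h = 10.
Median ≈ 40 + ((37.5 − 32) / 13) × 10 = 44.2308

44.231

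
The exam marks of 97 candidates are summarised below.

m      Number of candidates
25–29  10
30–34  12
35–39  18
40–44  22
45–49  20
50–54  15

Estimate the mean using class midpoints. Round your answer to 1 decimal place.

40.9

Midpoints: 27, 32, 37, 42, 47, 52
Σfm = 10×27 + 12×32 + 18×37 + 22×42 + 20×47 + 15×52 = 3964
n = Σf = 97
Mean = 3964 / 97 = 40.8660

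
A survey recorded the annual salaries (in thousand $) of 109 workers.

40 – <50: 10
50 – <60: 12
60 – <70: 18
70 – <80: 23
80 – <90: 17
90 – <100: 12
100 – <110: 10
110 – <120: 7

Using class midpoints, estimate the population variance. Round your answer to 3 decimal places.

Midpoints: 45, 55, 65, 75, 85, 95, 105, 115
n = 109, Σfm = 8445, mean = 77.4771
Σfm² = 695925
Σf(m − x̄)² = Σfm² − (Σfm)²/n = 695925 − 8445²/109 = 41631.1927
Population variance = 41631.1927 / 109 = 381.9375

381.938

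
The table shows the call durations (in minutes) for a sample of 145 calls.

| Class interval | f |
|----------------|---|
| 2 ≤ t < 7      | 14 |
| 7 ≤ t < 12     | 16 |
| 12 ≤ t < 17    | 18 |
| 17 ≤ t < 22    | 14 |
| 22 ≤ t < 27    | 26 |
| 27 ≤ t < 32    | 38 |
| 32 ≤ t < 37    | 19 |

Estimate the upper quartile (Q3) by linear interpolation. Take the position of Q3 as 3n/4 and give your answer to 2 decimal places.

29.73

Cumulative frequencies: 14, 30, 48, 62, 88, 126, 145
n = 145; position = 3n/4 = 108.75.
This falls in the class 27 ≤ t < 32: L = 27, F = 88, f = 38, h = 5.
Upper quartile ≈ 27 + ((108.75 − 88) / 38) × 5 = 29.7303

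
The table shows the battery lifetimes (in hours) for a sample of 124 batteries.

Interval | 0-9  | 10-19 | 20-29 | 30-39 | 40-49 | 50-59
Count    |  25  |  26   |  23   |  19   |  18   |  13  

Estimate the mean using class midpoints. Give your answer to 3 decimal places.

25.952

Midpoints: 4.5, 14.5, 24.5, 34.5, 44.5, 54.5
Σfm = 25×4.5 + 26×14.5 + 23×24.5 + 19×34.5 + 18×44.5 + 13×54.5 = 3218
n = Σf = 124
Mean = 3218 / 124 = 25.9516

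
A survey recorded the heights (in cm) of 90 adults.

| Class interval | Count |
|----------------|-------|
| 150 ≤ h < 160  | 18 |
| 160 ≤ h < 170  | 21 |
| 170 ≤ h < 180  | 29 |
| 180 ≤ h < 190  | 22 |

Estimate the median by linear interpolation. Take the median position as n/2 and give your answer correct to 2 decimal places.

172.07

Cumulative frequencies: 18, 39, 68, 90
n = 90; position = n/2 = 45.
This falls in the class 170 ≤ h < 180: L = 170, F = 39, f = 29, h = 10.
Median ≈ 170 + ((45 − 39) / 29) × 10 = 172.0690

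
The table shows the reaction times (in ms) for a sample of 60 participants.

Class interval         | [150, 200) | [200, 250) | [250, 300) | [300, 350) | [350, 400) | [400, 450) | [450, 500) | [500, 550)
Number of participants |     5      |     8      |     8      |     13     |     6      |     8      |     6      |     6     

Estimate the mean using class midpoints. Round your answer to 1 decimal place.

Midpoints: 175, 225, 275, 325, 375, 425, 475, 525
Σfm = 5×175 + 8×225 + 8×275 + 13×325 + 6×375 + 8×425 + 6×475 + 6×525 = 20750
n = Σf = 60
Mean = 20750 / 60 = 345.8333

345.8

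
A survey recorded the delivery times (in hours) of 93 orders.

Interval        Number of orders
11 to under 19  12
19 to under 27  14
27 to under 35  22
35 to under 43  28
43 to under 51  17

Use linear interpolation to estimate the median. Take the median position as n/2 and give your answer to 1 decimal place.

Cumulative frequencies: 12, 26, 48, 76, 93
n = 93; position = n/2 = 46.5.
This falls in the class 27 to under 35: L = 27, F = 26, f = 22, h = 8.
Median ≈ 27 + ((46.5 − 26) / 22) × 8 = 34.4545

34.5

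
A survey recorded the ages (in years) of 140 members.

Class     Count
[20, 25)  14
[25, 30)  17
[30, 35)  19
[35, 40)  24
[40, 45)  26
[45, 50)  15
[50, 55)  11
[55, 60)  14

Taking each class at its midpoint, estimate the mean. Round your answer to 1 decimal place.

39.3

Midpoints: 22.5, 27.5, 32.5, 37.5, 42.5, 47.5, 52.5, 57.5
Σfm = 14×22.5 + 17×27.5 + 19×32.5 + 24×37.5 + 26×42.5 + 15×47.5 + 11×52.5 + 14×57.5 = 5500
n = Σf = 140
Mean = 5500 / 140 = 39.2857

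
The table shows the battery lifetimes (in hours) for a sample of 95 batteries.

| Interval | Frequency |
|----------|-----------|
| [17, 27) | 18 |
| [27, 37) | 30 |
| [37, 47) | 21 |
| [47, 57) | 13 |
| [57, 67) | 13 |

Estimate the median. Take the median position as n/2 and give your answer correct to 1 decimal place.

36.8

Cumulative frequencies: 18, 48, 69, 82, 95
n = 95; position = n/2 = 47.5.
This falls in the class [27, 37): L = 27, F = 18, f = 30, h = 10.
Median ≈ 27 + ((47.5 − 18) / 30) × 10 = 36.8333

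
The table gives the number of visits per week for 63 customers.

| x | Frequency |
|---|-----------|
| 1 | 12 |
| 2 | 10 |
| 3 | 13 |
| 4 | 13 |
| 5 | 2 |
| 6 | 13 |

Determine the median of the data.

3

Cumulative frequencies: 12, 22, 35, 48, 50, 63
n = 63, so the median is the value in position (n+1)/2 = 32.
Position 32 falls at value 3.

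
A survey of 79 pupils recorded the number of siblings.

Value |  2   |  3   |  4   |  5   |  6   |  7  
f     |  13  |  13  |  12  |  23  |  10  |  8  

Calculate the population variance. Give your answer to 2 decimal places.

Values: 2, 3, 4, 5, 6, 7
n = 79, Σfx = 344, mean = 4.3544
Σfx² = 1688
Σf(x − x̄)² = Σfx² − (Σfx)²/n = 1688 − 344²/79 = 190.0759
Population variance = 190.0759 / 79 = 2.4060

2.41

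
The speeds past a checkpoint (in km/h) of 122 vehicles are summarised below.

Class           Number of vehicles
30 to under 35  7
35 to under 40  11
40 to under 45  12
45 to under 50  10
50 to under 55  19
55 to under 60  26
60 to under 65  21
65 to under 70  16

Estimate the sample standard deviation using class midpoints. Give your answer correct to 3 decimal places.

10.359

Midpoints: 32.5, 37.5, 42.5, 47.5, 52.5, 57.5, 62.5, 67.5
n = 122, Σfm = 6510, mean = 53.3607
Σfm² = 360362.5
Σf(m − x̄)² = Σfm² − (Σfm)²/n = 360362.5 − 6510²/122 = 12984.6311
Sample variance = 12984.6311 / 121 = 107.3110
Standard deviation = √107.3110 = 10.3591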